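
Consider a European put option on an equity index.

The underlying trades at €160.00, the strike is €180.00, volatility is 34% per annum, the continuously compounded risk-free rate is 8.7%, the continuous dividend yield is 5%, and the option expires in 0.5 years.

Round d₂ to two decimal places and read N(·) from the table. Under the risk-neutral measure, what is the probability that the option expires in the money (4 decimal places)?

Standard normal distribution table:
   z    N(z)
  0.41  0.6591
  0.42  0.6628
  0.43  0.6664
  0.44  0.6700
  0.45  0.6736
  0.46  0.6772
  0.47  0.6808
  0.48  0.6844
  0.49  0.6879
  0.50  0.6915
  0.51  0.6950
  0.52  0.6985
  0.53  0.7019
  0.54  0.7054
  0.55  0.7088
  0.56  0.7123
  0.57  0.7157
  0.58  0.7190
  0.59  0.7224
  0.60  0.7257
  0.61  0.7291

σ√T = 0.34·√0.5 = 0.2404
d₁ = [ln(160/180) + (0.087 − 0.05 + 0.34²/2)·0.5] / 0.2404 = [-0.1178 + 0.0474] / 0.2404 = -0.2928 which rounds to -0.29
d₂ = d₁ − σ√T = -0.2928 − 0.2404 = -0.5332 which rounds to -0.53
Pr(exercise) under Q = N(−d₂) = N(0.53) = 0.7019

0.7019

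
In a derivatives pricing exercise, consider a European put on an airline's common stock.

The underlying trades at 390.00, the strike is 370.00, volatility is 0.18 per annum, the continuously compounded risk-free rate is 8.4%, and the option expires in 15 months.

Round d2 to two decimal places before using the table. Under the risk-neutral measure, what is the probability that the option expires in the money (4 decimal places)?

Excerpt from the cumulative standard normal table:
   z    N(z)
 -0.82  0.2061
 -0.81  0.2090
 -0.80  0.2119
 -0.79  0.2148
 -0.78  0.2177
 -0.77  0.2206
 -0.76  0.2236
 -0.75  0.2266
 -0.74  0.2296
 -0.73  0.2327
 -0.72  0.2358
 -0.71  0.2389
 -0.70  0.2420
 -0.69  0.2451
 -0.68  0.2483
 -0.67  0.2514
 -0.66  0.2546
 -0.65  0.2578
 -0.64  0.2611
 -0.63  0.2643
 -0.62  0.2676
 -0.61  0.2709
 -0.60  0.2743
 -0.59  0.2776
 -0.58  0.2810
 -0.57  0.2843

0.2483

σ√T = 0.18·√1.25 = 0.2012
d₁ = [ln(390/370) + (0.084 + 0.18²/2)·1.25] / 0.2012 = [0.0526 + 0.1253] / 0.2012 = 0.8840 ≈ 0.88
d₂ = d₁ − σ√T = 0.8840 − 0.2012 = 0.6827 ≈ 0.68
Pr(exercise) under Q = N(−d₂) = N(-0.68) = 0.2483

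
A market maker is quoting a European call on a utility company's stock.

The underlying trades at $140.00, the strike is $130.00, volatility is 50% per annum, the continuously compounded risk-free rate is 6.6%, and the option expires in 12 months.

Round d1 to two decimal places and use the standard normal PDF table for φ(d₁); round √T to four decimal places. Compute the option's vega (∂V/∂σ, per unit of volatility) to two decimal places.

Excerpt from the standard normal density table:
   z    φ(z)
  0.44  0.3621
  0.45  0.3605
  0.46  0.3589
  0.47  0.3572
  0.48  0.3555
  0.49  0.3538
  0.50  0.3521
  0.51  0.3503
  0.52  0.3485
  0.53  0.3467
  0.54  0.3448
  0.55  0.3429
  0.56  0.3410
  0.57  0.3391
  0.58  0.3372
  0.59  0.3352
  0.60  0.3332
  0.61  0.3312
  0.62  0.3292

σ√T = 0.5·√1 = 0.5000
d₁ = [ln(140/130) + (0.066 + ½·0.5²)·1] / (σ√T) = (0.0741 + 0.1910) / 0.5000 = 0.5302 which rounds to 0.53
√T = √1 = 1.0000
φ(d₁) = φ(0.53) = 0.3467
vega = S·φ(d₁)·√T = 140·0.3467·1.0000 = 48.5380
(The put has the same vega.)

48.54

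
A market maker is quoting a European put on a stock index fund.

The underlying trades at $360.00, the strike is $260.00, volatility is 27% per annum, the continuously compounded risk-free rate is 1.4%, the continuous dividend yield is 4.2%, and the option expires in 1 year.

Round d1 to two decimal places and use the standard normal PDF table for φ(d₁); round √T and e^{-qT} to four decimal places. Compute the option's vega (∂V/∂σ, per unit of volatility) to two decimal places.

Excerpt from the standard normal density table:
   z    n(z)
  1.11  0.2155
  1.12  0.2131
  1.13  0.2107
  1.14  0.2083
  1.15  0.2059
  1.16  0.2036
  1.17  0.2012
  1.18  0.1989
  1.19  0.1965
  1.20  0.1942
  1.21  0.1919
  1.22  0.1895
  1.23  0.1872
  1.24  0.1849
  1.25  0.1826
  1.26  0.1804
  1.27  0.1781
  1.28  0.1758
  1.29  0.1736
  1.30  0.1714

σ√T = 0.27·√1 = 0.2700
ln(S/K) + (r − q + σ²/2)T = ln(360/260) + (0.014 − 0.042 + 0.27²/2)·1 = 0.3254 + 0.0084 = 0.3339
d₁ = 0.3339 / 0.2700 = 1.2366 which rounds to 1.24
√T = √1 = 1.0000
φ(d₁) = φ(1.24) = 0.1849
exp(−qT) = exp(−0.042·1) = 0.9589
vega = S·exp(−qT)·φ(d₁)·√T = 360·0.9589·0.1849·1.0000 = 63.8282

63.83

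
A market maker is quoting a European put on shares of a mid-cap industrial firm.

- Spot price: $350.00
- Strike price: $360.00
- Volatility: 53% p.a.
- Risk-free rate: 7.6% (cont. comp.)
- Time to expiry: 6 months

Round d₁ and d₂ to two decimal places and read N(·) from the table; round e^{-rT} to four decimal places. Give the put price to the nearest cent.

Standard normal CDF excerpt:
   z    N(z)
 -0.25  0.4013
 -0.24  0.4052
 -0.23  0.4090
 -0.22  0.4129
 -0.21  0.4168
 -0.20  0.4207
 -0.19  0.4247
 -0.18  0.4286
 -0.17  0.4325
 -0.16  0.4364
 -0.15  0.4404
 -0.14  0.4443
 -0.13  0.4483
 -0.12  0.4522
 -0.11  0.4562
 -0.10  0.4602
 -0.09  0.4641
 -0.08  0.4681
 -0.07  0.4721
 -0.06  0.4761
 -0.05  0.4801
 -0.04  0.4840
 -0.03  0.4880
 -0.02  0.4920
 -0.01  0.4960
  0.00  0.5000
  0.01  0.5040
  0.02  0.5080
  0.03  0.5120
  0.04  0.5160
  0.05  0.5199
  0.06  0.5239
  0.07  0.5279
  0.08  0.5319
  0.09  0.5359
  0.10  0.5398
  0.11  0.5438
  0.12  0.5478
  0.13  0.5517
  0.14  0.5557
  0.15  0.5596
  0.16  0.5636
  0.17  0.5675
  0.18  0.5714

$49.45

σ√T = 0.53·√0.5 = 0.3748
d₁ = [ln(350/360) + (0.076 + 0.53²/2)·0.5] / 0.3748 = [-0.0282 + 0.1082] / 0.3748 = 0.2136 ≈ 0.21
d₂ = d₁ − σ√T = 0.2136 − 0.3748 = -0.1612 ≈ -0.16
e^(−rT) = e^(−0.076·0.5) = 0.9627
N(−d₂) = N(0.16) = 0.5636;  N(−d₁) = N(-0.21) = 0.4168
P = 360·0.9627·0.5636 − 350·0.4168 = 195.3280 − 145.8800 = 49.4480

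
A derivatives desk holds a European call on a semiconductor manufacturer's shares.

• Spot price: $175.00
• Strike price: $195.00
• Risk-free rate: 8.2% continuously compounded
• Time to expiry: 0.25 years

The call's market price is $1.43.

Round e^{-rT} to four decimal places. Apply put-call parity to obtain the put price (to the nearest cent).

exp(−rT) = exp(−0.082·0.25) = 0.9797
Put-call parity: C − P = S − K·e^(−rT) = 175 − 195·0.9797 = 175 − 191.0415 = -16.0415
P = C − (C − P) = 1.43 − (-16.0415) = 17.4715

$17.47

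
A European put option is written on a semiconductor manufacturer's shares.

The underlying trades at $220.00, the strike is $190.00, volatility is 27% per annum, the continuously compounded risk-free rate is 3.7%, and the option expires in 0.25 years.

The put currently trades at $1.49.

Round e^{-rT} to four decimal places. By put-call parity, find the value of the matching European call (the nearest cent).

e^(−rT) = e^(−0.037·0.25) = 0.9908
Put-call parity: C − P = S − K·e^(−rT) = 220 − 190·0.9908 = 220 − 188.2520 = 31.7480
C = P + (C − P) = 1.49 + (31.7480) = 33.2380

$33.24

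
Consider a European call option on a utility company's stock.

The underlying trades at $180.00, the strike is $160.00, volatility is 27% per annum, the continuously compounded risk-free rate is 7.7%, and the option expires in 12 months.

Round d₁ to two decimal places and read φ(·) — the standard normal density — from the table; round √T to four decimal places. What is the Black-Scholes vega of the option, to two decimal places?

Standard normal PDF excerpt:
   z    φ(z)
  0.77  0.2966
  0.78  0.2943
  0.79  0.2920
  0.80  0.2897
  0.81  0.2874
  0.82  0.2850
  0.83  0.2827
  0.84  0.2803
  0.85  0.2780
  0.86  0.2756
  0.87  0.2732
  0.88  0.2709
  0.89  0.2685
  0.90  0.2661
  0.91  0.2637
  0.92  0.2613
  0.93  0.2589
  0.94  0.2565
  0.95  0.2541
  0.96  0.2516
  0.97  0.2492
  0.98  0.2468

49.61

σ√T = 0.27·√1 = 0.2700
d₁ = [ln(180/160) + (0.077 + ½·0.27²)·1] / (σ√T) = (0.1178 + 0.1134) / 0.2700 = 0.8564 ⇒ 0.86
√T = √1 = 1.0000
φ(d₁) = φ(0.86) = 0.2756
vega = S·φ(d₁)·√T = 180·0.2756·1.0000 = 49.6080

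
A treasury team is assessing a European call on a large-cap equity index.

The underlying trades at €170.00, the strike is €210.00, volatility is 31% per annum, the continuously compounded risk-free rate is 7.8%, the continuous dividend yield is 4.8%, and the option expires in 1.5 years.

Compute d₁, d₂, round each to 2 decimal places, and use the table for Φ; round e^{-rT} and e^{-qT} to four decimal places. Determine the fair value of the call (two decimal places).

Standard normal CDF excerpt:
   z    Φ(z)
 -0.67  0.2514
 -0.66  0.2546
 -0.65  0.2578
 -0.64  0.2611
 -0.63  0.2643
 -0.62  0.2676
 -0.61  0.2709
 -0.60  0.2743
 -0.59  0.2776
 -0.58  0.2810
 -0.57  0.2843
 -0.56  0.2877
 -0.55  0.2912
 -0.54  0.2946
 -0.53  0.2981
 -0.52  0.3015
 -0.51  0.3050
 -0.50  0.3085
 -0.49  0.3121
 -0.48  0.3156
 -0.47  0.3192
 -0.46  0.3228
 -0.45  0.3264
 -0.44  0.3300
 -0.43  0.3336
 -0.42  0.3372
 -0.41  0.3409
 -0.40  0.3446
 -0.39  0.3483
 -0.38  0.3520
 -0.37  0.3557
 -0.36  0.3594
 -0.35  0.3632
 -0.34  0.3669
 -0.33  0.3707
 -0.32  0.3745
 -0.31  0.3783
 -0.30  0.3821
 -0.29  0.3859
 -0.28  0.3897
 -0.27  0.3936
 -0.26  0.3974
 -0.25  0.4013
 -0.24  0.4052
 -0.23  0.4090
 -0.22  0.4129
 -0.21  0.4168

σ√T = 0.31·√1.5 = 0.3797
ln(S/K) + (r − q + σ²/2)T = ln(170/210) + (0.078 − 0.048 + 0.31²/2)·1.5 = -0.2113 + 0.1171 = -0.0942
d₁ = -0.0942 / 0.3797 = -0.2482 → -0.25
d₂ = d₁ − σ√T = -0.2482 − 0.3797 = -0.6279 → -0.63
e^(−qT) = e^(−0.048·1.5) = 0.9305;  e^(−rT) = e^(−0.078·1.5) = 0.8896
N(d₁) = N(-0.25) = 0.4013;  N(d₂) = N(-0.63) = 0.2643
C = 170·0.9305·0.4013 − 210·0.8896·0.2643 = 63.4796 − 49.3755 = 14.1042

€14.10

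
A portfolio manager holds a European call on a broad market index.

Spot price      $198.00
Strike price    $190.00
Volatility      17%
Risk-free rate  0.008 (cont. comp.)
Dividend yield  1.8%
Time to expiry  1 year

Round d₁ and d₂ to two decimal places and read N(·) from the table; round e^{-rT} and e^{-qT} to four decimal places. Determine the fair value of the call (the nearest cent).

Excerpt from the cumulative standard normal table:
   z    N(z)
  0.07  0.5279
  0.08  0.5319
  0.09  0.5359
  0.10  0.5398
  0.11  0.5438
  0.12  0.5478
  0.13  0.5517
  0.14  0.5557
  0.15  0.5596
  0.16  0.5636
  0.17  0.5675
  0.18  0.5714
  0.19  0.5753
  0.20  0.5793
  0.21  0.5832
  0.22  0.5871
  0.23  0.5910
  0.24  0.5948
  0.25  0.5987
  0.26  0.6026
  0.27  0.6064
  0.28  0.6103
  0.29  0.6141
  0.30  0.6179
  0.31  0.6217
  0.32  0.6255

σ√T = 0.17·√1 = 0.1700
d₁ = [ln(198/190) + (0.008 − 0.018 + ½·0.17²)·1] / (σ√T) = (0.0412 + 0.0045) / 0.1700 = 0.2688 ⇒ 0.27
d₂ = 0.2688 − 0.1700 = 0.0988 ⇒ 0.10
exp(−qT) = exp(−0.018·1) = 0.9822;  exp(−rT) = exp(−0.008·1) = 0.9920
N(d₁) = N(0.27) = 0.6064;  N(d₂) = N(0.10) = 0.5398
C = 198·0.9822·0.6064 − 190·0.9920·0.5398 = 117.9300 − 101.7415 = 16.1885

$16.19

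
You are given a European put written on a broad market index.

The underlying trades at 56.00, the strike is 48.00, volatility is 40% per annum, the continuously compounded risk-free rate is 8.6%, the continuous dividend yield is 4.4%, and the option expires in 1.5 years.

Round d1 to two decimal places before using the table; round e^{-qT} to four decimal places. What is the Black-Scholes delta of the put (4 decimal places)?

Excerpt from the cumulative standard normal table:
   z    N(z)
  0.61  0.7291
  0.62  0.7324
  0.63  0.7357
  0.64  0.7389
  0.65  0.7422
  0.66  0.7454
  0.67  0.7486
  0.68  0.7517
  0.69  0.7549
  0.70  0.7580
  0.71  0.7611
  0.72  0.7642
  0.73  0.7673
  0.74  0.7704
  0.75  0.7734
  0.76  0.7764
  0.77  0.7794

σ√T = 0.4·√1.5 = 0.4899
d₁ = [ln(56/48) + (0.086 − 0.044 + 0.4²/2)·1.5] / 0.4899 = [0.1542 + 0.1830] / 0.4899 = 0.6882 ⇒ 0.69
N(d₁) = N(0.69) = 0.7549
Δ_put = exp(−qT)·(N(d₁) − 1) = 0.9361·(0.7549 − 1) = -0.2294

-0.2294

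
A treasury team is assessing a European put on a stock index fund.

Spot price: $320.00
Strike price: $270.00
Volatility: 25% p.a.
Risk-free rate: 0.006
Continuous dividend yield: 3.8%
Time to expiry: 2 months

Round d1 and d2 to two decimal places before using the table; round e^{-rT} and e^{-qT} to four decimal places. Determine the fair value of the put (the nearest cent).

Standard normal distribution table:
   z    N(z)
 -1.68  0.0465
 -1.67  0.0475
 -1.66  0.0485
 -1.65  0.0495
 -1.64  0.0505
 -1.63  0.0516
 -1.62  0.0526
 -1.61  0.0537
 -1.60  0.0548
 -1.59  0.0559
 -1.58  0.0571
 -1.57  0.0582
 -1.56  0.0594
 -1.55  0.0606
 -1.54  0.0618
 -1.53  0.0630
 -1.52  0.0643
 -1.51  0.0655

σ√T = 0.25·√0.1667 = 0.1021
ln(S/K) + (r − q + σ²/2)T = ln(320/270) + (0.006 − 0.038 + 0.25²/2)·0.1667 = 0.1699 − 0.0001 = 0.1698
d₁ = 0.1698 / 0.1021 = 1.6634 → 1.66
d₂ = d₁ − σ√T = 1.6634 − 0.1021 = 1.5614 → 1.56
e^(−qT) = e^(−0.038·0.1667) = 0.9937;  e^(−rT) = e^(−0.006·0.1667) = 0.9990
N(−d₂) = N(-1.56) = 0.0594;  N(−d₁) = N(-1.66) = 0.0485
P = 270·0.9990·0.0594 − 320·0.9937·0.0485 = 16.0220 − 15.4222 = 0.5997

$0.60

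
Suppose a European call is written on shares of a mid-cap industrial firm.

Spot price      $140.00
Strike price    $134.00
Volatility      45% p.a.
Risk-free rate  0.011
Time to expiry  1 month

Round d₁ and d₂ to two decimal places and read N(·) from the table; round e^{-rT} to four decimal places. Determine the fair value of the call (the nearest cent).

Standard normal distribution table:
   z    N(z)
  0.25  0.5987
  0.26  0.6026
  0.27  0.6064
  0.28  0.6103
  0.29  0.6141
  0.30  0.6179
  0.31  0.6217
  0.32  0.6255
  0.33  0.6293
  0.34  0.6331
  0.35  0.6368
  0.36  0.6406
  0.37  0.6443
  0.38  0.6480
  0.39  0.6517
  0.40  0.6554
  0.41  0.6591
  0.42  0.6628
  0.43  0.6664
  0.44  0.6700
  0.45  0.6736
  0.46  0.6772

σ√T = 0.45·√0.08333 = 0.1299
d₁ = [ln(140/134) + (0.011 + 0.45²/2)·0.08333] / 0.1299 = [0.0438 + 0.0094] / 0.1299 = 0.4092 ≈ 0.41
d₂ = d₁ − σ√T = 0.4092 − 0.1299 = 0.2793 ≈ 0.28
exp(−rT) = exp(−0.011·0.08333) = 0.9991
C = 140·N(0.41) − 134·0.9991·N(0.28) = 140·0.6591 − 134·0.9991·0.6103 = 92.2740 − 81.7066 = 10.5674

$10.57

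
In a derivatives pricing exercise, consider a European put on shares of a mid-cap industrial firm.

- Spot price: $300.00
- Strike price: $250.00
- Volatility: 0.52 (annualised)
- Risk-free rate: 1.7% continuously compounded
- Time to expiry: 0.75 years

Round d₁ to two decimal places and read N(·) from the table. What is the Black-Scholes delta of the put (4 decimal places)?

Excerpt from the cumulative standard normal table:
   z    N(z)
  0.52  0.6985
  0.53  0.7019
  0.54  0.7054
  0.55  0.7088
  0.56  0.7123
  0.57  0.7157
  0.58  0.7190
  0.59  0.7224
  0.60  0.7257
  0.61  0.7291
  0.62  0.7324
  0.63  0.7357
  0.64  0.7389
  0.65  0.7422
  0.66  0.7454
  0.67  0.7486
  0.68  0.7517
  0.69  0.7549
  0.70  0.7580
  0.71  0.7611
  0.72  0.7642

σ√T = 0.52·√0.75 = 0.4503
d₁ = [ln(300/250) + (0.017 + 0.52²/2)·0.75] / 0.4503 = [0.1823 + 0.1142] / 0.4503 = 0.6583 ≈ 0.66
N(d₁) = N(0.66) = 0.7454
Δ_put = N(d₁) − 1 = 0.7454 − 1 = -0.2546

-0.2546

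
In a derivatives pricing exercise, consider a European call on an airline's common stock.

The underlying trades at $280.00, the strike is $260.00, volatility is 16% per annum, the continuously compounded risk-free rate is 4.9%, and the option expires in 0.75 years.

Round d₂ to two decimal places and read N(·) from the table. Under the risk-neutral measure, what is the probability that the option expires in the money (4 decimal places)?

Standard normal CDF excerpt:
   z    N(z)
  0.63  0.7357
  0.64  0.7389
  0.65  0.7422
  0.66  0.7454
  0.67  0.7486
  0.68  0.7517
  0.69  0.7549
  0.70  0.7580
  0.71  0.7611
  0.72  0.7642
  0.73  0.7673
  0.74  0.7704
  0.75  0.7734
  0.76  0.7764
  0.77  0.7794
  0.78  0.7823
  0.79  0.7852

σ√T = 0.16·√0.75 = 0.1386
d₁ = [ln(280/260) + (0.049 + 0.16²/2)·0.75] / 0.1386 = [0.0741 + 0.0464] / 0.1386 = 0.8693 which rounds to 0.87
d₂ = d₁ − σ√T = 0.8693 − 0.1386 = 0.7308 which rounds to 0.73
Pr(exercise) under Q = N(d₂) = 0.7673

0.7673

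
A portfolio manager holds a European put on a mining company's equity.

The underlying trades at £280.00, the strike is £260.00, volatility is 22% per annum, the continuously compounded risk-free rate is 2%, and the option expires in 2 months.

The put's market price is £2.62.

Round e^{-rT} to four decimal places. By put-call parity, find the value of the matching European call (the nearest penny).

exp(−rT) = exp(−0.02·0.1667) = 0.9967
Put-call parity: C − P = S − K·e^(−rT) = 280 − 260·0.9967 = 280 − 259.1420 = 20.8580
C = P + (C − P) = 2.62 + (20.8580) = 23.4780

£23.48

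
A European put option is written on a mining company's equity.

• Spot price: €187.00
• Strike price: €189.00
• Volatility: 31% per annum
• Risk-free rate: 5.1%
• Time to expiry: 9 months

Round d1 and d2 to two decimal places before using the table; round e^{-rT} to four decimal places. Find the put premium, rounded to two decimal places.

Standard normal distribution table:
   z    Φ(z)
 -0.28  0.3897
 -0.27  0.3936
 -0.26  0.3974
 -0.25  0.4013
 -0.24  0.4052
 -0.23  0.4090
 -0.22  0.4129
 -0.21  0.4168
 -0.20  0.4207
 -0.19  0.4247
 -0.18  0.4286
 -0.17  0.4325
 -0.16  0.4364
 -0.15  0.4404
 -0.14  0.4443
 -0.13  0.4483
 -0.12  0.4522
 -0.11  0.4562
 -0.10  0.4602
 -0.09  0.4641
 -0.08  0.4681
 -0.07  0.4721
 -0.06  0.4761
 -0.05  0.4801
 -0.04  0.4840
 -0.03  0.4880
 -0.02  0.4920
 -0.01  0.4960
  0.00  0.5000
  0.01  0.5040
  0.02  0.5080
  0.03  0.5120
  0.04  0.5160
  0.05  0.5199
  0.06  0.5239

€17.37

σ√T = 0.31·√0.75 = 0.2685
d₁ = [ln(187/189) + (0.051 + 0.31²/2)·0.75] / 0.2685 = [-0.0106 + 0.0743] / 0.2685 = 0.2371 ≈ 0.24
d₂ = d₁ − σ√T = 0.2371 − 0.2685 = -0.0314 ≈ -0.03
e^(−rT) = e^(−0.051·0.75) = 0.9625
N(−d₂) = N(0.03) = 0.5120;  N(−d₁) = N(-0.24) = 0.4052
P = 189·0.9625·0.5120 − 187·0.4052 = 93.1392 − 75.7724 = 17.3668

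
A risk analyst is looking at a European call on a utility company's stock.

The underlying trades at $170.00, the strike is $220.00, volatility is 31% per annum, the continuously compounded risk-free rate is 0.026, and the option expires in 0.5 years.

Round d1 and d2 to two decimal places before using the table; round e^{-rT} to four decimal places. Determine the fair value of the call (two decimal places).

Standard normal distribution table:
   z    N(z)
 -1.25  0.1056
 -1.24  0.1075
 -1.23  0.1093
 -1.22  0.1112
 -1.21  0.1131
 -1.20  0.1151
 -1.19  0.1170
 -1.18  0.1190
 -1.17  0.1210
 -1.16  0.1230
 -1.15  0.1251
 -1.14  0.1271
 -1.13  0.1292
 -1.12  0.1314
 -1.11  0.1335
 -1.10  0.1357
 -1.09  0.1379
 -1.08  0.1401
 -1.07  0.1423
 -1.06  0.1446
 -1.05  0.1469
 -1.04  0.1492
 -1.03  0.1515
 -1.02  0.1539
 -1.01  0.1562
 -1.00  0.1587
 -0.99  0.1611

T = 0.5;  σ√T = 0.2192
d₁ = [ln(170/220) + (0.026 + 0.31²/2)·0.5] / 0.2192 = [-0.2578 + 0.0370] / 0.2192 = -1.0073 which rounds to -1.01
d₂ = d₁ − σ√T = -1.0073 − 0.2192 = -1.2265 which rounds to -1.23
e^(−rT) = e^(−0.026·0.5) = 0.9871
N(d₁) = N(-1.01) = 0.1562;  N(d₂) = N(-1.23) = 0.1093
C = 170·0.1562 − 220·0.9871·0.1093 = 26.5540 − 23.7358 = 2.8182

$2.82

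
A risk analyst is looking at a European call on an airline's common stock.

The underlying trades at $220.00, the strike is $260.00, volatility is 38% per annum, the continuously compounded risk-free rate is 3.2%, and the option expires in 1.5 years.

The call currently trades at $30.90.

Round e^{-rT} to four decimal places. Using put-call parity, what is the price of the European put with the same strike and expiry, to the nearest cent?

$58.71

exp(−rT) = exp(−0.032·1.5) = 0.9531
Put-call parity: C − P = S − K·e^(−rT) = 220 − 260·0.9531 = 220 − 247.8060 = -27.8060
P = C − (C − P) = 30.90 − (-27.8060) = 58.7060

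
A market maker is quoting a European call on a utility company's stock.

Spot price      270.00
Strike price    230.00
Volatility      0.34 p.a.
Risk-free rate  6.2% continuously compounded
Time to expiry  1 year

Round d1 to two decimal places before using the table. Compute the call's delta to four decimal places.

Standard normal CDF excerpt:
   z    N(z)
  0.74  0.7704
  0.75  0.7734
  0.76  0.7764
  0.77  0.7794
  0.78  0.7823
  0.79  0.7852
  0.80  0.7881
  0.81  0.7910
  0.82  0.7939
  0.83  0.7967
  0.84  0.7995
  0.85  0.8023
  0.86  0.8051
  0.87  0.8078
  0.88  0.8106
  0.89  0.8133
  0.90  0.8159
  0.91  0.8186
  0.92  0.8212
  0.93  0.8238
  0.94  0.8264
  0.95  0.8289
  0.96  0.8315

σ√T = 0.34 × 1.0000 = 0.3400
d₁ = [ln(270/230) + (0.062 + 0.34²/2)·1] / 0.3400 = [0.1603 + 0.1198] / 0.3400 = 0.8239 ⇒ 0.82
N(d₁) = N(0.82) = 0.7939
Δ_call = N(d₁) = 0.7939

0.7939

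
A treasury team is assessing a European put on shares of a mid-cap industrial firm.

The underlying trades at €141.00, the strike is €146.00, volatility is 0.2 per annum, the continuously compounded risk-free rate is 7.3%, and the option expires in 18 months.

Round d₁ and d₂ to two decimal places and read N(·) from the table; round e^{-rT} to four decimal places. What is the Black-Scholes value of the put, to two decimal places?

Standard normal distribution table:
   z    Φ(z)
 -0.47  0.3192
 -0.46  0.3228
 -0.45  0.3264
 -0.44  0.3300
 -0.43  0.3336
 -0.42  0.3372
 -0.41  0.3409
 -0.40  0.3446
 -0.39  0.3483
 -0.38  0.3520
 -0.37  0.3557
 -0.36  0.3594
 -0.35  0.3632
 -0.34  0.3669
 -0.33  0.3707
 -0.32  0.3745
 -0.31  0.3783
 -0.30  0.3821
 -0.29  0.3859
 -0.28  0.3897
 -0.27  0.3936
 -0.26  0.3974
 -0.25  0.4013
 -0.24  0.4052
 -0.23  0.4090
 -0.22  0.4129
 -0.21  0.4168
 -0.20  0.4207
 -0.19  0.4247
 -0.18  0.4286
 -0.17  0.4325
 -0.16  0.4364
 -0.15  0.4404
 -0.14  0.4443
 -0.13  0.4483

€9.05

T = 1.5;  σ√T = 0.2449
d₁ = [ln(141/146) + (0.073 + 0.2²/2)·1.5] / 0.2449 = [-0.0348 + 0.1395] / 0.2449 = 0.4272 ≈ 0.43
d₂ = d₁ − σ√T = 0.4272 − 0.2449 = 0.1823 ≈ 0.18
e^(−rT) = e^(−0.073·1.5) = 0.8963
P = 146·0.8963·N(-0.18) − 141·N(-0.43) = 146·0.8963·0.4286 − 141·0.3336 = 56.0865 − 47.0376 = 9.0489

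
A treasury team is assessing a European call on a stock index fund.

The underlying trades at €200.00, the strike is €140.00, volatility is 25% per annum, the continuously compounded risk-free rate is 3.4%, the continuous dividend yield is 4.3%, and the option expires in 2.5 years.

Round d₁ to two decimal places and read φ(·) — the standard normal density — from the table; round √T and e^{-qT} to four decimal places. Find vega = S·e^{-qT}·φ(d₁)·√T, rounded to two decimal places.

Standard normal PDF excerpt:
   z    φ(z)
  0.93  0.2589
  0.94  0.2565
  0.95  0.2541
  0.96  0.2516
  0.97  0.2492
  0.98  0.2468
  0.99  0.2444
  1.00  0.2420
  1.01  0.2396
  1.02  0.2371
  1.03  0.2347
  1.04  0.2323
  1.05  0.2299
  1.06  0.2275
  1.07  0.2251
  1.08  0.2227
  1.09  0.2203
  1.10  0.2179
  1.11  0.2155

65.97

σ√T = 0.25 × 1.5811 = 0.3953
d₁ = [ln(200/140) + (0.034 − 0.043 + 0.25²/2)·2.5] / 0.3953 = [0.3567 + 0.0556] / 0.3953 = 1.0430 → 1.04
√T = √2.5 = 1.5811
φ(d₁) = φ(1.04) = 0.2323
e^(−qT) = e^(−0.043·2.5) = 0.8981
vega = S·e^(−qT)·φ(d₁)·√T = 200·0.8981·0.2323·1.5811 = 65.9725
(Vega is the same for a European call and put with the same parameters.)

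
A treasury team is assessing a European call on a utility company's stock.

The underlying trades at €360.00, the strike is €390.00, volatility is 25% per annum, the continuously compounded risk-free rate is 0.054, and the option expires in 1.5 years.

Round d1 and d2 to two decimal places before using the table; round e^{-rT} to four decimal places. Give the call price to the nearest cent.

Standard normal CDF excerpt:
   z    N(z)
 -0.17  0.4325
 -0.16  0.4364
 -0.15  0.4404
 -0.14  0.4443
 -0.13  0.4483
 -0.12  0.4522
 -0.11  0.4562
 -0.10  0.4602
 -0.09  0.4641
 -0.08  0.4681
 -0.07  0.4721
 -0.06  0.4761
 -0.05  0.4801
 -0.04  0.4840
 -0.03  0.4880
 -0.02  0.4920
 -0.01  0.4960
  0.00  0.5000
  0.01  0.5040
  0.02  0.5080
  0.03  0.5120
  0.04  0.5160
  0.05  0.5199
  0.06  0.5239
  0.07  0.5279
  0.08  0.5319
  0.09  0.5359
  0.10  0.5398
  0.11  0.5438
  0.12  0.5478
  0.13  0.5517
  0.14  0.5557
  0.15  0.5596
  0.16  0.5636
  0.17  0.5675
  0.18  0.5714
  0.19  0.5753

σ√T = 0.25 × 1.2247 = 0.3062
d₁ = [ln(360/390) + (0.054 + ½·0.25²)·1.5] / (σ√T) = (-0.0800 + 0.1279) / 0.3062 = 0.1562 → 0.16
d₂ = 0.1562 − 0.3062 = -0.1500 → -0.15
e^(−rT) = e^(−0.054·1.5) = 0.9222
N(d₁) = N(0.16) = 0.5636;  N(d₂) = N(-0.15) = 0.4404
C = 360·0.5636 − 390·0.9222·0.4404 = 202.8960 − 158.3934 = 44.5026

€44.50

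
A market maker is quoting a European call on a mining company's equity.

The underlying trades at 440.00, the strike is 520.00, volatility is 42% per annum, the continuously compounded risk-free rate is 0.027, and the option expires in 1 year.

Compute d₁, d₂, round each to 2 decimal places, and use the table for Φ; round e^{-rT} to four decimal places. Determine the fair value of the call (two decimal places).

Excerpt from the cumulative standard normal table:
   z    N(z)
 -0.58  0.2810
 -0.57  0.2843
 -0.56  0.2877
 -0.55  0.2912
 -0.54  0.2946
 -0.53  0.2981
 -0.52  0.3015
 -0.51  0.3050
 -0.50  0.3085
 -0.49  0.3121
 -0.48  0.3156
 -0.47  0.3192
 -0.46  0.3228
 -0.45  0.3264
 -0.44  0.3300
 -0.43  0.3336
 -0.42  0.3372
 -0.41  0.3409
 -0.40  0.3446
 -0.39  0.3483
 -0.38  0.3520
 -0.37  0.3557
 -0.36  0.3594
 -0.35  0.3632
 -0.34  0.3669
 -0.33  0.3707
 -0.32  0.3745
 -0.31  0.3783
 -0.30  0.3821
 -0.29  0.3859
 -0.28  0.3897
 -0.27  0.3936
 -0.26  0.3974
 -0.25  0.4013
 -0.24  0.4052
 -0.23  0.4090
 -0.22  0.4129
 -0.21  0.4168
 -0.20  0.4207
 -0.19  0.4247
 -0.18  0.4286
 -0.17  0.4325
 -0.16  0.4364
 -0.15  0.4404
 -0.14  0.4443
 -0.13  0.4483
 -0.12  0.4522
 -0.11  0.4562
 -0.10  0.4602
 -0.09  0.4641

σ√T = 0.42 × 1.0000 = 0.4200
ln(S/K) + (r + σ²/2)T = ln(440/520) + (0.027 + 0.42²/2)·1 = -0.1671 + 0.1152 = -0.0519
d₁ = -0.0519 / 0.4200 = -0.1235 → -0.12
d₂ = d₁ − σ√T = -0.1235 − 0.4200 = -0.5435 → -0.54
exp(−rT) = exp(−0.027·1) = 0.9734
N(d₁) = N(-0.12) = 0.4522;  N(d₂) = N(-0.54) = 0.2946
C = 440·0.4522 − 520·0.9734·0.2946 = 198.9680 − 149.1171 = 49.8509

49.85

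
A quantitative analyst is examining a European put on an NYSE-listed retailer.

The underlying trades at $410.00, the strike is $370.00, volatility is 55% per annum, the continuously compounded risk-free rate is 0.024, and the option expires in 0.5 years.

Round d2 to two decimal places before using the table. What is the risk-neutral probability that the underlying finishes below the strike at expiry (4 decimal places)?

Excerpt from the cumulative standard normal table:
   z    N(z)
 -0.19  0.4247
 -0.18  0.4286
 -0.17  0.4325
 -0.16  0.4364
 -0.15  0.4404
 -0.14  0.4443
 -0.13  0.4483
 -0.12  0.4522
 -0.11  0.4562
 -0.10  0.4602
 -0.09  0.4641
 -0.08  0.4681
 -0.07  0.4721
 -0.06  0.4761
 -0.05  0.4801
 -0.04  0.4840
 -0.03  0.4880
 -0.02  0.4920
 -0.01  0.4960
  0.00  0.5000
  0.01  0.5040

σ√T = 0.55·√0.5 = 0.3889
d₁ = [ln(410/370) + (0.024 + 0.55²/2)·0.5] / 0.3889 = [0.1027 + 0.0876] / 0.3889 = 0.4893 which rounds to 0.49
d₂ = d₁ − σ√T = 0.4893 − 0.3889 = 0.1004 which rounds to 0.10
Pr(exercise) under Q = N(−d₂) = N(-0.10) = 0.4602

0.4602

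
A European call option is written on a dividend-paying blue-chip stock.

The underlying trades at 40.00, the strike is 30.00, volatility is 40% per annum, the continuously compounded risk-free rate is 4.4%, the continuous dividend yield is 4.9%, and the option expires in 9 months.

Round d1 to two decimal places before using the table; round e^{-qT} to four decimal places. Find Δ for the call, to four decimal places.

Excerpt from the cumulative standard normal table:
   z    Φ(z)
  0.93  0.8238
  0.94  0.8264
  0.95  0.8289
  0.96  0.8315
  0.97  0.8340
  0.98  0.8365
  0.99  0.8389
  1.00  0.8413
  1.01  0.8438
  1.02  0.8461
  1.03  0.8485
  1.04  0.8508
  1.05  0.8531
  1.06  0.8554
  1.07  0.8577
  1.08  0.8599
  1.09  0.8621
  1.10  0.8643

0.8086

T = 0.75;  σ√T = 0.3464
ln(S/K) + (r − q + σ²/2)T = ln(40/30) + (0.044 − 0.049 + 0.4²/2)·0.75 = 0.2877 + 0.0563 = 0.3439
d₁ = 0.3439 / 0.3464 = 0.9928 ≈ 0.99
N(d₁) = N(0.99) = 0.8389
Δ_call = e^(−qT)·N(d₁) = 0.9639·0.8389 = 0.8086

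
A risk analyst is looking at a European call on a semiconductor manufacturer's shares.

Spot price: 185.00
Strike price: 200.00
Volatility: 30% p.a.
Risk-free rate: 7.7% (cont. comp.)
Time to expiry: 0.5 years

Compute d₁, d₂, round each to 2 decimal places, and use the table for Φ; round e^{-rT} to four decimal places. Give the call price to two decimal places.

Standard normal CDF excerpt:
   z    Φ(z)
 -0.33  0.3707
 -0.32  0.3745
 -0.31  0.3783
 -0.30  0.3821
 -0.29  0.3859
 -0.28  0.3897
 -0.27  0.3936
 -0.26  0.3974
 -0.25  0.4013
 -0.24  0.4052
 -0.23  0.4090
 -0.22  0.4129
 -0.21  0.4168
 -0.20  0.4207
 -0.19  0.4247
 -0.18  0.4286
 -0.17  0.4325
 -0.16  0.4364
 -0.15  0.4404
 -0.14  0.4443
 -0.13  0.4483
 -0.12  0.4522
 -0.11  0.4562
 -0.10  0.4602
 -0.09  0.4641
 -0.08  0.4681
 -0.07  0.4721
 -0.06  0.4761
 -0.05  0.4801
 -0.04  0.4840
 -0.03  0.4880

12.34

σ√T = 0.3·√0.5 = 0.2121
d₁ = [ln(185/200) + (0.077 + 0.3²/2)·0.5] / 0.2121 = [-0.0780 + 0.0610] / 0.2121 = -0.0800 → -0.08
d₂ = d₁ − σ√T = -0.0800 − 0.2121 = -0.2921 → -0.29
e^(−rT) = e^(−0.077·0.5) = 0.9622
C = 185·N(-0.08) − 200·0.9622·N(-0.29) = 185·0.4681 − 200·0.9622·0.3859 = 86.5985 − 74.2626 = 12.3359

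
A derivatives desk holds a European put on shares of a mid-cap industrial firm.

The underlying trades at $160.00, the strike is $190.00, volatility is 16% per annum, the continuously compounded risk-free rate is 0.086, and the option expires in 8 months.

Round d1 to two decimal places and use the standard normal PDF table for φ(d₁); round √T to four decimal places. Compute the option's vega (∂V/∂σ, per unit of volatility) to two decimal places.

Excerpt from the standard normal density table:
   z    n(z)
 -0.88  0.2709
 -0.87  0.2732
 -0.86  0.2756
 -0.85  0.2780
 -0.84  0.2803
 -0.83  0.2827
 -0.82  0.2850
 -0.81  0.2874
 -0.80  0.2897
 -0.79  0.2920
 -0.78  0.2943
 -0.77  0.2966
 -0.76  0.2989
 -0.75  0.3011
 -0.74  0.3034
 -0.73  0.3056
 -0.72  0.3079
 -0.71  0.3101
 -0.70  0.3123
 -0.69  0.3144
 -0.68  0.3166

37.55

σ√T = 0.16 × 0.8165 = 0.1306
d₁ = [ln(160/190) + (0.086 + ½·0.16²)·0.6667] / (σ√T) = (-0.1719 + 0.0659) / 0.1306 = -0.8113 ⇒ -0.81
√T = √0.6667 = 0.8165
φ(d₁) = φ(-0.81) = 0.2874
vega = S·φ(d₁)·√T = 160·0.2874·0.8165 = 37.5459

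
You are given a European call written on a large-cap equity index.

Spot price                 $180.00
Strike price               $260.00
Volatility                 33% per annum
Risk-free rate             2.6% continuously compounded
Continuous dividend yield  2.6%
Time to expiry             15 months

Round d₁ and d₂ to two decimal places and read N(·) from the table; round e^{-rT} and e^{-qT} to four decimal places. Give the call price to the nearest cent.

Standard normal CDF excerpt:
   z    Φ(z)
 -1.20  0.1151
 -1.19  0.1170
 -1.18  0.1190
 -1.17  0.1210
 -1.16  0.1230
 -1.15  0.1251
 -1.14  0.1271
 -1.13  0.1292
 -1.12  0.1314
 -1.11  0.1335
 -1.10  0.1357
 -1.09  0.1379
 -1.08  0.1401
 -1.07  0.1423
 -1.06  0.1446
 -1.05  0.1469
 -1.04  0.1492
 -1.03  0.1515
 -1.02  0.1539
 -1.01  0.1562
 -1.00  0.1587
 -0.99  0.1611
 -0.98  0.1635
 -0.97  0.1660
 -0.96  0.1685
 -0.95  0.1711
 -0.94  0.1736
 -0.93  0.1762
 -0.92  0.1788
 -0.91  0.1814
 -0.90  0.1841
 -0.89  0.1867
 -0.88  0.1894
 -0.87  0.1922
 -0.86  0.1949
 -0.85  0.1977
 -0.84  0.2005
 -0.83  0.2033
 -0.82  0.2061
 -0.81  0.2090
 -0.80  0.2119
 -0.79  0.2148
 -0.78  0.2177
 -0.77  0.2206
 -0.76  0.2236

$6.47

σ√T = 0.33 × 1.1180 = 0.3690
d₁ = [ln(180/260) + (0.026 − 0.026 + 0.33²/2)·1.25] / 0.3690 = [-0.3677 + 0.0681] / 0.3690 = -0.8122 which rounds to -0.81
d₂ = d₁ − σ√T = -0.8122 − 0.3690 = -1.1812 which rounds to -1.18
exp(−qT) = exp(−0.026·1.25) = 0.9680;  exp(−rT) = exp(−0.026·1.25) = 0.9680
N(d₁) = N(-0.81) = 0.2090;  N(d₂) = N(-1.18) = 0.1190
C = 180·0.9680·0.2090 − 260·0.9680·0.1190 = 36.4162 − 29.9499 = 6.4662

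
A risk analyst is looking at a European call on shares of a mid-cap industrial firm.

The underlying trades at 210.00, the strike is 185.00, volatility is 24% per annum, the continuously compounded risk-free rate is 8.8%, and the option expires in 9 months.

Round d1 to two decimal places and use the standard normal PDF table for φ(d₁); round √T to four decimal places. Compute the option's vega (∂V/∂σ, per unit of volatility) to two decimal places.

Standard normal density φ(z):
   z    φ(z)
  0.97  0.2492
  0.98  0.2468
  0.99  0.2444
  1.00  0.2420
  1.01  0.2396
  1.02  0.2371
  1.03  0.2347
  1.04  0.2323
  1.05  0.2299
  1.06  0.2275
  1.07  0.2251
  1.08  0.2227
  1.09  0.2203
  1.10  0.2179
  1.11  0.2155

σ√T = 0.24 × 0.8660 = 0.2078
ln(S/K) + (r + σ²/2)T = ln(210/185) + (0.088 + 0.24²/2)·0.75 = 0.1268 + 0.0876 = 0.2144
d₁ = 0.2144 / 0.2078 = 1.0313 → 1.03
√T = √0.75 = 0.8660
φ(d₁) = φ(1.03) = 0.2347
vega = S·φ(d₁)·√T = 210·0.2347·0.8660 = 42.6825

42.68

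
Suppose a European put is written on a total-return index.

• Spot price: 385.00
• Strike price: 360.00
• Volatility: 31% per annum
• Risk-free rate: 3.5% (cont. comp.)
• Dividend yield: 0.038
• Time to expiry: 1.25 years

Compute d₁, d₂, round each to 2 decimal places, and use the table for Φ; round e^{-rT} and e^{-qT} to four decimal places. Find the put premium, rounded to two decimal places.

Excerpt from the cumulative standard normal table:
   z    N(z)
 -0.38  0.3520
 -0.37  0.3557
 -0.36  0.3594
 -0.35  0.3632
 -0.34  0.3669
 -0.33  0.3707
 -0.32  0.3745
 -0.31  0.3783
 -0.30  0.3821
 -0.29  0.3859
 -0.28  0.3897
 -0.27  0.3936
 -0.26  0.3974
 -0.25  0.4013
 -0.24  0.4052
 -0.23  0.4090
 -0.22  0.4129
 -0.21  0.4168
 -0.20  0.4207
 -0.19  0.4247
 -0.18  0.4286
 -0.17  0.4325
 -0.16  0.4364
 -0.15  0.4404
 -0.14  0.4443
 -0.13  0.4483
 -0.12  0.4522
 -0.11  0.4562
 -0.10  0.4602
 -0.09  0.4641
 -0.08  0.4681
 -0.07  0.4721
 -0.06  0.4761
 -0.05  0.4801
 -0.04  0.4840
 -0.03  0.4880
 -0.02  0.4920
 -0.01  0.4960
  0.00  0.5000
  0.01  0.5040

σ√T = 0.31·√1.25 = 0.3466
ln(S/K) + (r − q + σ²/2)T = ln(385/360) + (0.035 − 0.038 + 0.31²/2)·1.25 = 0.0671 + 0.0563 = 0.1235
d₁ = 0.1235 / 0.3466 = 0.3562 ⇒ 0.36
d₂ = d₁ − σ√T = 0.3562 − 0.3466 = 0.0096 ⇒ 0.01
exp(−qT) = exp(−0.038·1.25) = 0.9536;  exp(−rT) = exp(−0.035·1.25) = 0.9572
N(−d₂) = N(-0.01) = 0.4960;  N(−d₁) = N(-0.36) = 0.3594
P = 360·0.9572·0.4960 − 385·0.9536·0.3594 = 170.9176 − 131.9487 = 38.9690

38.97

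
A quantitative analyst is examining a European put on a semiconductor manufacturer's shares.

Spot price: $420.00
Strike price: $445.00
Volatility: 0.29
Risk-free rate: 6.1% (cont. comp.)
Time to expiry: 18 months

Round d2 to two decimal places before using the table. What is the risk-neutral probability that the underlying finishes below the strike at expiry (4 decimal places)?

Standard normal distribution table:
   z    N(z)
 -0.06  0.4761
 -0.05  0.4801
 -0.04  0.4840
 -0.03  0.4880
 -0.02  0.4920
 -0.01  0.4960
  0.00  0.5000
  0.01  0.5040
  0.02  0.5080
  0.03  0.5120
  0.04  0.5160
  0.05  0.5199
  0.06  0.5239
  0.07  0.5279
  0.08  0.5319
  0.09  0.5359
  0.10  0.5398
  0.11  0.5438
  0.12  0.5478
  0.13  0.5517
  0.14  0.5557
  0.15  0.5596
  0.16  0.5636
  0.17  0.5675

σ√T = 0.29 × 1.2247 = 0.3552
ln(S/K) + (r + σ²/2)T = ln(420/445) + (0.061 + 0.29²/2)·1.5 = -0.0578 + 0.1546 = 0.0968
d₁ = 0.0968 / 0.3552 = 0.2724 ⇒ 0.27
d₂ = d₁ − σ√T = 0.2724 − 0.3552 = -0.0828 ⇒ -0.08
Risk-neutral Pr[S_T < K] = N(−d₂) = N(0.08) = 0.5319

0.5319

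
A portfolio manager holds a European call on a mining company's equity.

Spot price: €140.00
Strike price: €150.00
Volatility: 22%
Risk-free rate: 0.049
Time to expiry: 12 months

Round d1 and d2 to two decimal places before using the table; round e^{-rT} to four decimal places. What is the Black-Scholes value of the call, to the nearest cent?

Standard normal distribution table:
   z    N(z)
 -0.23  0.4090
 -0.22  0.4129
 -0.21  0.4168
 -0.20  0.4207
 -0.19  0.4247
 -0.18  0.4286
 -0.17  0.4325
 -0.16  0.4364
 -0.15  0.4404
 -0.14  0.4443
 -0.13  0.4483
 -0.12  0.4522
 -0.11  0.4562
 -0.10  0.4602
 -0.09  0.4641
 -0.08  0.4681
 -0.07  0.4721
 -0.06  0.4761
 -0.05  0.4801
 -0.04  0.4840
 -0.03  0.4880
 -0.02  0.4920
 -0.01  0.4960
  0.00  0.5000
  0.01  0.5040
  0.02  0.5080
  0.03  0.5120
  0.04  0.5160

T = 1;  σ√T = 0.2200
d₁ = [ln(140/150) + (0.049 + 0.22²/2)·1] / 0.2200 = [-0.0690 + 0.0732] / 0.2200 = 0.0191 ≈ 0.02
d₂ = d₁ − σ√T = 0.0191 − 0.2200 = -0.2009 ≈ -0.20
exp(−rT) = exp(−0.049·1) = 0.9522
C = 140·N(0.02) − 150·0.9522·N(-0.20) = 140·0.5080 − 150·0.9522·0.4207 = 71.1200 − 60.0886 = 11.0314

€11.03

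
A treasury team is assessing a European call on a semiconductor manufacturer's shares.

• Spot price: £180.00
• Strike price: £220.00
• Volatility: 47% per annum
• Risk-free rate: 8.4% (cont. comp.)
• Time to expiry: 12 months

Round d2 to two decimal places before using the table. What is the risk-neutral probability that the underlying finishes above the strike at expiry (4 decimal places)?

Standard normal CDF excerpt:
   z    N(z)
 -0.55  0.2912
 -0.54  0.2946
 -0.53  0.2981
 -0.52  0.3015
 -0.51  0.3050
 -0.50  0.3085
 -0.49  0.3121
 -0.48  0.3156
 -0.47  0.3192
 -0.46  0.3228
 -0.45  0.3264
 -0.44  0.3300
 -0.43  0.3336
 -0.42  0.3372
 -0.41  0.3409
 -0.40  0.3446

σ√T = 0.47·√1 = 0.4700
d₁ = [ln(180/220) + (0.084 + 0.47²/2)·1] / 0.4700 = [-0.2007 + 0.1945] / 0.4700 = -0.0132 which rounds to -0.01
d₂ = d₁ − σ√T = -0.0132 − 0.4700 = -0.4832 which rounds to -0.48
Risk-neutral Pr[S_T > K] = N(d₂) = N(-0.48) = 0.3156

0.3156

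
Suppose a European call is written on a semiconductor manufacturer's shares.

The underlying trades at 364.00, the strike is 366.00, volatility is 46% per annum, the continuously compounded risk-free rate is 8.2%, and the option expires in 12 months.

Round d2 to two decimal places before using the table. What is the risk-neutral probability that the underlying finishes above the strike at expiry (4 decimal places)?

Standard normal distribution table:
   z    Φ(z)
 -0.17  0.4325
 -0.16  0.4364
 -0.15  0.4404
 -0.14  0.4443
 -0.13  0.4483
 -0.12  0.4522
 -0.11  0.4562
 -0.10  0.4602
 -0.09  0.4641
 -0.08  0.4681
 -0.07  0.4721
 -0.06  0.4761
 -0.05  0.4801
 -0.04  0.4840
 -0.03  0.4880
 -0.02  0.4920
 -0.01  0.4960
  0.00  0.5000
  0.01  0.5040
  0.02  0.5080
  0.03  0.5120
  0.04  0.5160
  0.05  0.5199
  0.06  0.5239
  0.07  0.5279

σ√T = 0.46·√1 = 0.4600
ln(S/K) + (r + σ²/2)T = ln(364/366) + (0.082 + 0.46²/2)·1 = -0.0055 + 0.1878 = 0.1823
d₁ = 0.1823 / 0.4600 = 0.3963 ≈ 0.40
d₂ = d₁ − σ√T = 0.3963 − 0.4600 = -0.0637 ≈ -0.06
Pr(exercise) under Q = N(d₂) = 0.4761

0.4761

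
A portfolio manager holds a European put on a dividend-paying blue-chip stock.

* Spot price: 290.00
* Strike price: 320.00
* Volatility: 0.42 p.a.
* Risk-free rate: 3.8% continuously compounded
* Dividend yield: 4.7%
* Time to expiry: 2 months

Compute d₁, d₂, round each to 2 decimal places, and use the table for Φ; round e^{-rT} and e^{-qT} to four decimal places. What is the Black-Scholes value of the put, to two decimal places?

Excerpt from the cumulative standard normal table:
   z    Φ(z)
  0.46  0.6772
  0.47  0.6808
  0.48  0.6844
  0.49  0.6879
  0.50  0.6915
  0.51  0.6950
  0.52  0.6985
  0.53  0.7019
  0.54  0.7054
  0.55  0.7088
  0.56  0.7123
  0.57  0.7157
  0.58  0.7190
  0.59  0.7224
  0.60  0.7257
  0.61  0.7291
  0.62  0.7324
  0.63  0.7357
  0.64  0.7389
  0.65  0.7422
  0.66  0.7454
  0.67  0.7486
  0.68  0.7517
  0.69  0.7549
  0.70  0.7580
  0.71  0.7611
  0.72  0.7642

σ√T = 0.42 × 0.4082 = 0.1715
d₁ = [ln(290/320) + (0.038 − 0.047 + 0.42²/2)·0.1667] / 0.1715 = [-0.0984 + 0.0132] / 0.1715 = -0.4971 ≈ -0.50
d₂ = d₁ − σ√T = -0.4971 − 0.1715 = -0.6686 ≈ -0.67
e^(−qT) = e^(−0.047·0.1667) = 0.9922;  e^(−rT) = e^(−0.038·0.1667) = 0.9937
N(−d₂) = N(0.67) = 0.7486;  N(−d₁) = N(0.50) = 0.6915
P = 320·0.9937·0.7486 − 290·0.9922·0.6915 = 238.0428 − 198.9708 = 39.0720

39.07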